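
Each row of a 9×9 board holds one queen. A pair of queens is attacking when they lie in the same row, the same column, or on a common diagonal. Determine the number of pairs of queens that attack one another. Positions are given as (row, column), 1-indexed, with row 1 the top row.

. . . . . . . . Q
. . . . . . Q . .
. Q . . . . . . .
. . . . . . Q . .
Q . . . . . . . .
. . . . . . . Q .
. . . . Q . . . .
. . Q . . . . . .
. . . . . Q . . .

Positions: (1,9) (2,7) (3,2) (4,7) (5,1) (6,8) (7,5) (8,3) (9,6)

Same column: (2,7)–(4,7) (column 7).
Same diagonal: (4,7)–(8,3) (|4−8| = |7−3| = 4).
Total attacking pairs: 2.

2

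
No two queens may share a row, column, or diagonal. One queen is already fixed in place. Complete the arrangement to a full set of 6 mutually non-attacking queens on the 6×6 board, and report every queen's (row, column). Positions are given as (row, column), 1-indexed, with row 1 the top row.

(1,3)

(1,3) (2,6) (3,2) (4,5) (5,1) (6,4)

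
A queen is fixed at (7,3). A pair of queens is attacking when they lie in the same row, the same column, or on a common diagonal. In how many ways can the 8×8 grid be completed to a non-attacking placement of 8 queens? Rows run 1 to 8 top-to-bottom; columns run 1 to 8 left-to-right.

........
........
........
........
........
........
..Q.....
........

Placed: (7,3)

14

Branch on row 1: col 1 → 0; col 2 → 1; col 4 → 6; col 5 → 3; col 6 → 0; col 7 → 3; col 8 → 1.
Sum: 0 + 1 + 6 + 3 + 0 + 3 + 1 = 14.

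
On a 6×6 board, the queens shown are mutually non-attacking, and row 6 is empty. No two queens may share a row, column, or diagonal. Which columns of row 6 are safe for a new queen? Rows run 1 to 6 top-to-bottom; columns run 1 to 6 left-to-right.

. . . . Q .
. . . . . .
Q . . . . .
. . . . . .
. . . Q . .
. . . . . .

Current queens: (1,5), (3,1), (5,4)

(1,5) attacks row 6 at column 5.
(3,1) attacks row 6 at column 1 and diagonals 4.
(5,4) attacks row 6 at column 4 and diagonals 3, 5.
Attacked columns: {1, 3, 4, 5}. Safe: {2, 6}.

columns 2, 6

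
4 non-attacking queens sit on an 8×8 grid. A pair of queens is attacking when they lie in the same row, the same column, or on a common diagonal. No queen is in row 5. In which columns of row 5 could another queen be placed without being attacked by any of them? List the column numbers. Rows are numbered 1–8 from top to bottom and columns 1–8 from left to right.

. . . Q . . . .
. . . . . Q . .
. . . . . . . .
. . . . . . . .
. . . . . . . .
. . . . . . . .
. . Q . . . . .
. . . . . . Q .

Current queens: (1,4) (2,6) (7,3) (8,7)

(1,4) attacks row 5 at column 4 and diagonals 8.
(2,6) attacks row 5 at column 6 and diagonals 3.
(7,3) attacks row 5 at column 3 and diagonals 1, 5.
(8,7) attacks row 5 at column 7 and diagonals 4.
Attacked columns: {1, 3, 4, 5, 6, 7, 8}. Safe: {2}.

columns 2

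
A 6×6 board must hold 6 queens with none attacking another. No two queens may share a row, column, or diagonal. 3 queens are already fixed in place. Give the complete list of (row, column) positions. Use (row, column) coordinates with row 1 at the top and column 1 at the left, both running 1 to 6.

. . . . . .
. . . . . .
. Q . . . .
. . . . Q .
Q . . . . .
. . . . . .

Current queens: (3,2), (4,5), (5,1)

(1,3) (2,6) (3,2) (4,5) (5,1) (6,4)

Row 1: attacked by (3,2)→{2,4}; (4,5)→{2,5}; (5,1)→{1,5}. Safe: 3, 6. Place at column 3.
Row 2: attacked by (1,3)→{2,3,4}; (3,2)→{1,2,3}; (4,5)→{3,5}; (5,1)→{1,4}. Safe: 6. Place at column 6.
Row 6: attacked by (1,3)→{3}; (2,6)→{2,6}; (3,2)→{2,5}; (4,5)→{3,5}; (5,1)→{1,2}. Safe: 4. Place at column 4.
Columns [3, 6, 2, 5, 1, 4], r−c [-2, -4, 1, -1, 4, 2], r+c [4, 8, 5, 9, 6, 10] are all distinct, so no two queens attack.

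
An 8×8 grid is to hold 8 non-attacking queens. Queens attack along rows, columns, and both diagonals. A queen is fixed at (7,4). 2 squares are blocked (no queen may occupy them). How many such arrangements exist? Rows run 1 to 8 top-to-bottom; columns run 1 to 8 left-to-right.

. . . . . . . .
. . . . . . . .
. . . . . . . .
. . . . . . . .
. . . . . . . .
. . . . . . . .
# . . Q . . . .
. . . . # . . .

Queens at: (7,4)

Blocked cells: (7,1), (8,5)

8

Branch on row 1: col 1 → 0; col 2 → 0; col 3 → 3; col 5 → 3; col 6 → 1; col 7 → 0; col 8 → 1.
Sum: 0 + 0 + 3 + 3 + 1 + 0 + 1 = 8.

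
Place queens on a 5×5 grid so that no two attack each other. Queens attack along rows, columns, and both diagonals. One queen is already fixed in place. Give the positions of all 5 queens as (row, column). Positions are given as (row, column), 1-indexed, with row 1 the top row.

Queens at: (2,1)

(1,3) (2,1) (3,4) (4,2) (5,5)

Row 1: attacked by (2,1)→{1,2}. Safe: 3, 4, 5. Place at column 3.
Row 3: attacked by (1,3)→{1,3,5}; (2,1)→{1,2}. Safe: 4. Place at column 4.
Row 4: attacked by (1,3)→{3}; (2,1)→{1,3}; (3,4)→{3,4,5}. Safe: 2. Place at column 2.
Row 5: attacked by (1,3)→{3}; (2,1)→{1,4}; (3,4)→{2,4}; (4,2)→{1,2,3}. Safe: 5. Place at column 5.
Columns [3, 1, 4, 2, 5], r−c [-2, 1, -1, 2, 0], r+c [4, 3, 7, 6, 10] are all distinct, so no two queens attack.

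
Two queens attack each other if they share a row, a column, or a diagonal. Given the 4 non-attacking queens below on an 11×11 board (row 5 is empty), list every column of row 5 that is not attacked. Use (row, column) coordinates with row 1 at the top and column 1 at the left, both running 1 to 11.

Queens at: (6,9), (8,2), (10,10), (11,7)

(6,9) attacks row 5 at column 9 and diagonals 8, 10.
(8,2) attacks row 5 at column 2 and diagonals 5.
(10,10) attacks row 5 at column 10 and diagonals 5.
(11,7) attacks row 5 at column 7 and diagonals 1.
Attacked columns: {1, 2, 5, 7, 8, 9, 10}. Safe: {3, 4, 6, 11}.

columns 3, 4, 6, 11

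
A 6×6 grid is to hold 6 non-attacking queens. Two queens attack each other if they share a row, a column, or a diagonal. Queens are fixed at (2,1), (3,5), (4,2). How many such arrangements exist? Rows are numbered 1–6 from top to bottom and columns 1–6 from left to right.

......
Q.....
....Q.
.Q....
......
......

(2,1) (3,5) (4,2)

1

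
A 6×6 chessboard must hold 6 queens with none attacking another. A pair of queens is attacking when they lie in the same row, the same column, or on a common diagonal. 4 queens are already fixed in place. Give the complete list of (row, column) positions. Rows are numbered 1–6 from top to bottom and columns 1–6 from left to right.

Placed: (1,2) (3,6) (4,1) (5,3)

(1,2) (2,4) (3,6) (4,1) (5,3) (6,5)

Row 2: attacked by (1,2)→{1,2,3}; (3,6)→{5,6}; (4,1)→{1,3}; (5,3)→{3,6}. Safe: 4. Place at column 4.
Row 6: attacked by (1,2)→{2}; (2,4)→{4}; (3,6)→{3,6}; (4,1)→{1,3}; (5,3)→{2,3,4}. Safe: 5. Place at column 5.
Columns [2, 4, 6, 1, 3, 5], r−c [-1, -2, -3, 3, 2, 1], r+c [3, 6, 9, 5, 8, 11] are all distinct, so no two queens attack.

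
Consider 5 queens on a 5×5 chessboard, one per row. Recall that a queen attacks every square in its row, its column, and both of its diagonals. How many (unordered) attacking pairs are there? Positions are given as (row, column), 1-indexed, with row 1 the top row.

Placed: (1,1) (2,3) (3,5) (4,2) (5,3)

3

Same column: (2,3)–(5,3) (column 3).
Same diagonal: (3,5)–(5,3) (|3−5| = |5−3| = 2); (4,2)–(5,3) (|4−5| = |2−3| = 1).
Total attacking pairs: 3.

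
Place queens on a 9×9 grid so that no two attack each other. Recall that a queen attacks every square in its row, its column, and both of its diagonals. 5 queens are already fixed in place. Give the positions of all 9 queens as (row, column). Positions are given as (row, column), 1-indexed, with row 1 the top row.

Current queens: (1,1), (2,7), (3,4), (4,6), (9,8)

Row 5: attacked by (1,1)→{1,5}; (2,7)→{4,7}; (3,4)→{2,4,6}; (4,6)→{5,6,7}; (9,8)→{4,8}. Safe: 3, 9. Place at column 9.
Row 6: attacked by (1,1)→{1,6}; (2,7)→{3,7}; (3,4)→{1,4,7}; (4,6)→{4,6,8}; (5,9)→{8,9}; (9,8)→{5,8}. Safe: 2. Place at column 2.
Row 7: attacked by (1,1)→{1,7}; (2,7)→{2,7}; (3,4)→{4,8}; (4,6)→{3,6,9}; (5,9)→{7,9}; (6,2)→{1,2,3}; (9,8)→{6,8}. Safe: 5. Place at column 5.
Row 8: attacked by (1,1)→{1,8}; (2,7)→{1,7}; (3,4)→{4,9}; (4,6)→{2,6}; (5,9)→{6,9}; (6,2)→{2,4}; (7,5)→{4,5,6}; (9,8)→{7,8,9}. Safe: 3. Place at column 3.
Columns [1, 7, 4, 6, 9, 2, 5, 3, 8], r−c [0, -5, -1, -2, -4, 4, 2, 5, 1], r+c [2, 9, 7, 10, 14, 8, 12, 11, 17] are all distinct, so no two queens attack.

(1,1) (2,7) (3,4) (4,6) (5,9) (6,2) (7,5) (8,3) (9,8)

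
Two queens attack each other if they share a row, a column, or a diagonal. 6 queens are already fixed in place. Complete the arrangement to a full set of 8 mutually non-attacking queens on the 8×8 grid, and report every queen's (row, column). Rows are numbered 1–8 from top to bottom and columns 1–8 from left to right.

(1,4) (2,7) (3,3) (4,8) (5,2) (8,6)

(1,4) (2,7) (3,3) (4,8) (5,2) (6,5) (7,1) (8,6)

Row 6: attacked by (1,4)→{4}; (2,7)→{3,7}; (3,3)→{3,6}; (4,8)→{6,8}; (5,2)→{1,2,3}; (8,6)→{4,6,8}. Safe: 5. Place at column 5.
Row 7: attacked by (1,4)→{4}; (2,7)→{2,7}; (3,3)→{3,7}; (4,8)→{5,8}; (5,2)→{2,4}; (6,5)→{4,5,6}; (8,6)→{5,6,7}. Safe: 1. Place at column 1.
Columns [4, 7, 3, 8, 2, 5, 1, 6], r−c [-3, -5, 0, -4, 3, 1, 6, 2], r+c [5, 9, 6, 12, 7, 11, 8, 14] are all distinct, so no two queens attack.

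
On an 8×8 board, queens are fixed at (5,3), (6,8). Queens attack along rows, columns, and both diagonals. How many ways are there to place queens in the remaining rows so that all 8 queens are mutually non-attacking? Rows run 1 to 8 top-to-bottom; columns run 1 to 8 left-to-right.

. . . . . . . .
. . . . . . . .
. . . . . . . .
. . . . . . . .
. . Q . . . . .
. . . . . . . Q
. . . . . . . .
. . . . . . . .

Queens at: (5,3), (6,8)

Branch on row 1: col 1 → 0; col 2 → 1; col 4 → 0; col 5 → 2; col 6 → 0.
Sum: 0 + 1 + 0 + 2 + 0 = 3.

3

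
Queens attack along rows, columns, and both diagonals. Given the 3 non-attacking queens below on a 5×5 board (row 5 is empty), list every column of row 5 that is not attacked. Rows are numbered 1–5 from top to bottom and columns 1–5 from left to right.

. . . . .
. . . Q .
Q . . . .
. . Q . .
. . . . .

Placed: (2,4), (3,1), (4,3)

columns 5

(2,4) attacks row 5 at column 4 and diagonals 1.
(3,1) attacks row 5 at column 1 and diagonals 3.
(4,3) attacks row 5 at column 3 and diagonals 2, 4.
Attacked columns: {1, 2, 3, 4}. Safe: {5}.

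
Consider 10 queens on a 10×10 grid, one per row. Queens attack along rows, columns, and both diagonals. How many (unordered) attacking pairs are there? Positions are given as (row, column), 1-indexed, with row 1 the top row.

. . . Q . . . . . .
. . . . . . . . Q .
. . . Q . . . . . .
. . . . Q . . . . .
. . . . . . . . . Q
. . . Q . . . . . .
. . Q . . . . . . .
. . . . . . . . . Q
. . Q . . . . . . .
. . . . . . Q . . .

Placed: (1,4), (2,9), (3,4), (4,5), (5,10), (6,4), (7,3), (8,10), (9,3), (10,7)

7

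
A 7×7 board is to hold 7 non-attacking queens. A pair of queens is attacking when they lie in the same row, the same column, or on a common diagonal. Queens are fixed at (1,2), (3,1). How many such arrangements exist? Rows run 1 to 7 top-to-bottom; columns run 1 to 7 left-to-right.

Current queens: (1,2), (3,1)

Branch on row 2: col 4 → 1; col 5 → 1; col 6 → 0; col 7 → 0.
Sum: 1 + 1 + 0 + 0 = 2.

2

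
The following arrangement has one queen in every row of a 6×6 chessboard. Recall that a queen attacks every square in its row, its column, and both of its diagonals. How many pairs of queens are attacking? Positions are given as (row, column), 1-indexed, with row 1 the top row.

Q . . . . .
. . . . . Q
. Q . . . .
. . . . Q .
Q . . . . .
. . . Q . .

Same column: (1,1)–(5,1) (column 1).
Total attacking pairs: 1.

1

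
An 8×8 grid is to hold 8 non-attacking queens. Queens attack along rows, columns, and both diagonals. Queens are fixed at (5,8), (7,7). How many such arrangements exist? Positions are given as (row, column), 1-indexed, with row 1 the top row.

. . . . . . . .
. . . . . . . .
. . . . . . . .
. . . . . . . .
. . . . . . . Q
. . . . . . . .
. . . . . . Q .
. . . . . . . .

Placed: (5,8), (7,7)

6

Branch on row 1: col 2 → 0; col 3 → 3; col 5 → 1; col 6 → 2.
Sum: 0 + 3 + 1 + 2 = 6.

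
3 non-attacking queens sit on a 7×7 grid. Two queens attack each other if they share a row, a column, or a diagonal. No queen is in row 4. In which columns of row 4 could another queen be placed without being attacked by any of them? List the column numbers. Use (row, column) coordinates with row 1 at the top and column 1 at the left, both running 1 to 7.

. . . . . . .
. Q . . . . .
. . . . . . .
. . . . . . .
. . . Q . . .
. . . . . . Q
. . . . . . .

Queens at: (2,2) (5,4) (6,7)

columns 1, 6

(2,2) attacks row 4 at column 2 and diagonals 4.
(5,4) attacks row 4 at column 4 and diagonals 3, 5.
(6,7) attacks row 4 at column 7 and diagonals 5.
Attacked columns: {2, 3, 4, 5, 7}. Safe: {1, 6}.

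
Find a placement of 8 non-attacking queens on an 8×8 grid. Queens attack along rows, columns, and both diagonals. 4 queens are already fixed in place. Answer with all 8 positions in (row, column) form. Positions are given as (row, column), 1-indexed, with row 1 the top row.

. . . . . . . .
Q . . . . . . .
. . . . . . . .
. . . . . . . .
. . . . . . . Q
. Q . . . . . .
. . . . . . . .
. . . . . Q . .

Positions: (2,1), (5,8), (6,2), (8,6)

Row 1: attacked by (2,1)→{1,2}; (5,8)→{4,8}; (6,2)→{2,7}; (8,6)→{6}. Safe: 3, 5. Place at column 3.
Row 3: attacked by (1,3)→{1,3,5}; (2,1)→{1,2}; (5,8)→{6,8}; (6,2)→{2,5}; (8,6)→{1,6}. Safe: 4, 7. Place at column 7.
Row 4: attacked by (1,3)→{3,6}; (2,1)→{1,3}; (3,7)→{6,7,8}; (5,8)→{7,8}; (6,2)→{2,4}; (8,6)→{2,6}. Safe: 5. Place at column 5.
Row 7: attacked by (1,3)→{3}; (2,1)→{1,6}; (3,7)→{3,7}; (4,5)→{2,5,8}; (5,8)→{6,8}; (6,2)→{1,2,3}; (8,6)→{5,6,7}. Safe: 4. Place at column 4.
Columns [3, 1, 7, 5, 8, 2, 4, 6], r−c [-2, 1, -4, -1, -3, 4, 3, 2], r+c [4, 3, 10, 9, 13, 8, 11, 14] are all distinct, so no two queens attack.

(1,3) (2,1) (3,7) (4,5) (5,8) (6,2) (7,4) (8,6)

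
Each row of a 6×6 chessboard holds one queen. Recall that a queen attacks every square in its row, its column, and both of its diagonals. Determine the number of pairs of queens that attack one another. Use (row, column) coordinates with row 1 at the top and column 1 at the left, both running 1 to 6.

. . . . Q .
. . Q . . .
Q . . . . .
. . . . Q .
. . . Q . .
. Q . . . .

Same column: (1,5)–(4,5) (column 5).
Same diagonal: (2,3)–(4,5) (|2−4| = |3−5| = 2); (4,5)–(5,4) (|4−5| = |5−4| = 1).
Total attacking pairs: 3.

3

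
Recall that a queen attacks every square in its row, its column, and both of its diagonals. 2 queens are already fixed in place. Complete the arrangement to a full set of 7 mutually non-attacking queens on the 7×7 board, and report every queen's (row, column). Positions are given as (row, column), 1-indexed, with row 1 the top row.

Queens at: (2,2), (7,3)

Row 1: attacked by (2,2)→{1,2,3}; (7,3)→{3}. Safe: 4, 5, 6, 7. Place at column 6.
Row 3: attacked by (1,6)→{4,6}; (2,2)→{1,2,3}; (7,3)→{3,7}. Safe: 5. Place at column 5.
Row 4: attacked by (1,6)→{3,6}; (2,2)→{2,4}; (3,5)→{4,5,6}; (7,3)→{3,6}. Safe: 1, 7. Place at column 1.
Row 5: attacked by (1,6)→{2,6}; (2,2)→{2,5}; (3,5)→{3,5,7}; (4,1)→{1,2}; (7,3)→{1,3,5}. Safe: 4. Place at column 4.
Row 6: attacked by (1,6)→{1,6}; (2,2)→{2,6}; (3,5)→{2,5}; (4,1)→{1,3}; (5,4)→{3,4,5}; (7,3)→{2,3,4}. Safe: 7. Place at column 7.
Columns [6, 2, 5, 1, 4, 7, 3], r−c [-5, 0, -2, 3, 1, -1, 4], r+c [7, 4, 8, 5, 9, 13, 10] are all distinct, so no two queens attack.

(1,6) (2,2) (3,5) (4,1) (5,4) (6,7) (7,3)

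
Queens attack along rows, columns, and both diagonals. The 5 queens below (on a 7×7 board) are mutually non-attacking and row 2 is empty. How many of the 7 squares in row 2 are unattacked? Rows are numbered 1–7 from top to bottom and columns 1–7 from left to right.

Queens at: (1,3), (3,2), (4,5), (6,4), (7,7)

(1,3) attacks row 2 at column 3 and diagonals 2, 4.
(3,2) attacks row 2 at column 2 and diagonals 1, 3.
(4,5) attacks row 2 at column 5 and diagonals 3, 7.
(6,4) attacks row 2 at column 4.
(7,7) attacks row 2 at column 7 and diagonals 2.
Attacked columns: {1, 2, 3, 4, 5, 7}. Safe: {6}.

1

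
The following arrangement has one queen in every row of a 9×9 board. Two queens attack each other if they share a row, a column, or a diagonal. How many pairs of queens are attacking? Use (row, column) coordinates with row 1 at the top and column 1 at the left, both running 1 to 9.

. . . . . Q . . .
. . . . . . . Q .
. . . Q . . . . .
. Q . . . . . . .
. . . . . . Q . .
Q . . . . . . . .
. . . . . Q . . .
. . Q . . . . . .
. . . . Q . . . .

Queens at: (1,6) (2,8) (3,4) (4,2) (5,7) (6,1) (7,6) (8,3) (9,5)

5

Same column: (1,6)–(7,6) (column 6).
Same diagonal: (1,6)–(3,4) (|1−3| = |6−4| = 2); (1,6)–(6,1) (|1−6| = |6−1| = 5); (3,4)–(6,1) (|3−6| = |4−1| = 3); (6,1)–(8,3) (|6−8| = |1−3| = 2).
Total attacking pairs: 5.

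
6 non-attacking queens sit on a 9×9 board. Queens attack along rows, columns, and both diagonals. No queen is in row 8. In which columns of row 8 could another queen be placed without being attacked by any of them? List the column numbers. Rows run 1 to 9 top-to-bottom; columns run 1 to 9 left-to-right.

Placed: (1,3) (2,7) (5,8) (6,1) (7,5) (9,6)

columns 2, 9

(1,3) attacks row 8 at column 3.
(2,7) attacks row 8 at column 7 and diagonals 1.
(5,8) attacks row 8 at column 8 and diagonals 5.
(6,1) attacks row 8 at column 1 and diagonals 3.
(7,5) attacks row 8 at column 5 and diagonals 4, 6.
(9,6) attacks row 8 at column 6 and diagonals 5, 7.
Attacked columns: {1, 3, 4, 5, 6, 7, 8}. Safe: {2, 9}.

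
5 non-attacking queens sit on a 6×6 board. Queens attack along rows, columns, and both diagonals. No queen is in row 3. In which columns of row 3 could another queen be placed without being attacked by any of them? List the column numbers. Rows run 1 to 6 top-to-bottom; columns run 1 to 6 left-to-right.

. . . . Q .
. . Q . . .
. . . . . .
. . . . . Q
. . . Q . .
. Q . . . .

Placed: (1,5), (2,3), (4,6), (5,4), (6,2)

(1,5) attacks row 3 at column 5 and diagonals 3.
(2,3) attacks row 3 at column 3 and diagonals 2, 4.
(4,6) attacks row 3 at column 6 and diagonals 5.
(5,4) attacks row 3 at column 4 and diagonals 2, 6.
(6,2) attacks row 3 at column 2 and diagonals 5.
Attacked columns: {2, 3, 4, 5, 6}. Safe: {1}.

columns 1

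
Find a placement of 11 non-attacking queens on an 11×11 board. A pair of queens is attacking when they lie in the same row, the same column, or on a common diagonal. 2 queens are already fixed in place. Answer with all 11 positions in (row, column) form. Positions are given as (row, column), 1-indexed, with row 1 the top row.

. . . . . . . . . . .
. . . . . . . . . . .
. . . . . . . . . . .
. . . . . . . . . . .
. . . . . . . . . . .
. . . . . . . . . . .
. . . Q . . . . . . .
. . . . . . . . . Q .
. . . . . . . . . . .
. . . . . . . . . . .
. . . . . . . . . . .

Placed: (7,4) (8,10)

Row 1: attacked by (7,4)→{4,10}; (8,10)→{3,10}. Safe: 1, 2, 5, 6, 7, 8, 9, 11. Place at column 6.
Row 2: attacked by (1,6)→{5,6,7}; (7,4)→{4,9}; (8,10)→{4,10}. Safe: 1, 2, 3, 8, 11. Place at column 2.
Row 3: attacked by (1,6)→{4,6,8}; (2,2)→{1,2,3}; (7,4)→{4,8}; (8,10)→{5,10}. Safe: 7, 9, 11. Place at column 7.
Row 4: attacked by (1,6)→{3,6,9}; (2,2)→{2,4}; (3,7)→{6,7,8}; (7,4)→{1,4,7}; (8,10)→{6,10}. Safe: 5, 11. Place at column 5.
Row 5: attacked by (1,6)→{2,6,10}; (2,2)→{2,5}; (3,7)→{5,7,9}; (4,5)→{4,5,6}; (7,4)→{2,4,6}; (8,10)→{7,10}. Safe: 1, 3, 8, 11. Place at column 11.
Row 6: attacked by (1,6)→{1,6,11}; (2,2)→{2,6}; (3,7)→{4,7,10}; (4,5)→{3,5,7}; (5,11)→{10,11}; (7,4)→{3,4,5}; (8,10)→{8,10}. Safe: 9. Place at column 9.
Row 9: attacked by (1,6)→{6}; (2,2)→{2,9}; (3,7)→{1,7}; (4,5)→{5,10}; (5,11)→{7,11}; (6,9)→{6,9}; (7,4)→{2,4,6}; (8,10)→{9,10,11}. Safe: 3, 8. Place at column 8.
Row 10: attacked by (1,6)→{6}; (2,2)→{2,10}; (3,7)→{7}; (4,5)→{5,11}; (5,11)→{6,11}; (6,9)→{5,9}; (7,4)→{1,4,7}; (8,10)→{8,10}; (9,8)→{7,8,9}. Safe: 3. Place at column 3.
Row 11: attacked by (1,6)→{6}; (2,2)→{2,11}; (3,7)→{7}; (4,5)→{5}; (5,11)→{5,11}; (6,9)→{4,9}; (7,4)→{4,8}; (8,10)→{7,10}; (9,8)→{6,8,10}; (10,3)→{2,3,4}. Safe: 1. Place at column 1.
Columns [6, 2, 7, 5, 11, 9, 4, 10, 8, 3, 1], r−c [-5, 0, -4, -1, -6, -3, 3, -2, 1, 7, 10], r+c [7, 4, 10, 9, 16, 15, 11, 18, 17, 13, 12] are all distinct, so no two queens attack.

(1,6) (2,2) (3,7) (4,5) (5,11) (6,9) (7,4) (8,10) (9,8) (10,3) (11,1)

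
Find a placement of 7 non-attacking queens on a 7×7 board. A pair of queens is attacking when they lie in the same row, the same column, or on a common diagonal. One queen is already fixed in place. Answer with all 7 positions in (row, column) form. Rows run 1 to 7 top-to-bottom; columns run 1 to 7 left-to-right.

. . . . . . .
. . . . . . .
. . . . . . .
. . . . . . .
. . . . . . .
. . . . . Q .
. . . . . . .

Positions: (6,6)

Row 1: attacked by (6,6)→{1,6}. Safe: 2, 3, 4, 5, 7. Place at column 7.
Row 2: attacked by (1,7)→{6,7}; (6,6)→{2,6}. Safe: 1, 3, 4, 5. Place at column 4.
Row 3: attacked by (1,7)→{5,7}; (2,4)→{3,4,5}; (6,6)→{3,6}. Safe: 1, 2. Place at column 1.
Row 4: attacked by (1,7)→{4,7}; (2,4)→{2,4,6}; (3,1)→{1,2}; (6,6)→{4,6}. Safe: 3, 5. Place at column 5.
Row 5: attacked by (1,7)→{3,7}; (2,4)→{1,4,7}; (3,1)→{1,3}; (4,5)→{4,5,6}; (6,6)→{5,6,7}. Safe: 2. Place at column 2.
Row 7: attacked by (1,7)→{1,7}; (2,4)→{4}; (3,1)→{1,5}; (4,5)→{2,5}; (5,2)→{2,4}; (6,6)→{5,6,7}. Safe: 3. Place at column 3.
Columns [7, 4, 1, 5, 2, 6, 3], r−c [-6, -2, 2, -1, 3, 0, 4], r+c [8, 6, 4, 9, 7, 12, 10] are all distinct, so no two queens attack.

(1,7) (2,4) (3,1) (4,5) (5,2) (6,6) (7,3)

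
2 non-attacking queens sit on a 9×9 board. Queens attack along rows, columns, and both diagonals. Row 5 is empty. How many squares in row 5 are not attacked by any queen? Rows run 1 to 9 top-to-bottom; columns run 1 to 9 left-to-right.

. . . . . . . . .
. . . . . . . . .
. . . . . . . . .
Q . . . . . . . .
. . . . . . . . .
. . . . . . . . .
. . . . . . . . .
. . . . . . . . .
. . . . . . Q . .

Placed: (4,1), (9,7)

5

(4,1) attacks row 5 at column 1 and diagonals 2.
(9,7) attacks row 5 at column 7 and diagonals 3.
Attacked columns: {1, 2, 3, 7}. Safe: {4, 5, 6, 8, 9}.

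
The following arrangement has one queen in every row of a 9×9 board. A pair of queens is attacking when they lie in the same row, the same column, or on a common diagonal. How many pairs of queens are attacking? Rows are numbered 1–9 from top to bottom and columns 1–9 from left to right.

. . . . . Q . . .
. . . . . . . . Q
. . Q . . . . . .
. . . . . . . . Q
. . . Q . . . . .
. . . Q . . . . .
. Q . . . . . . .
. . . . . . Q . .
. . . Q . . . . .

9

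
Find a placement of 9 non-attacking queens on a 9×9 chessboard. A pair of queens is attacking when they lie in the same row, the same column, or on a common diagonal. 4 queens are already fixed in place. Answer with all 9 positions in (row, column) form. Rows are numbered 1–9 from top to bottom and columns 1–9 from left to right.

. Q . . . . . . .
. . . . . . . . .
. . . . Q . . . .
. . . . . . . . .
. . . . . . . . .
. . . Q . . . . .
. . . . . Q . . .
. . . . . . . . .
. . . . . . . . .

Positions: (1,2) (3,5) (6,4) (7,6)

Row 2: attacked by (1,2)→{1,2,3}; (3,5)→{4,5,6}; (6,4)→{4,8}; (7,6)→{1,6}. Safe: 7, 9. Place at column 7.
Row 4: attacked by (1,2)→{2,5}; (2,7)→{5,7,9}; (3,5)→{4,5,6}; (6,4)→{2,4,6}; (7,6)→{3,6,9}. Safe: 1, 8. Place at column 1.
Row 5: attacked by (1,2)→{2,6}; (2,7)→{4,7}; (3,5)→{3,5,7}; (4,1)→{1,2}; (6,4)→{3,4,5}; (7,6)→{4,6,8}. Safe: 9. Place at column 9.
Row 8: attacked by (1,2)→{2,9}; (2,7)→{1,7}; (3,5)→{5}; (4,1)→{1,5}; (5,9)→{6,9}; (6,4)→{2,4,6}; (7,6)→{5,6,7}. Safe: 3, 8. Place at column 8.
Row 9: attacked by (1,2)→{2}; (2,7)→{7}; (3,5)→{5}; (4,1)→{1,6}; (5,9)→{5,9}; (6,4)→{1,4,7}; (7,6)→{4,6,8}; (8,8)→{7,8,9}. Safe: 3. Place at column 3.
Columns [2, 7, 5, 1, 9, 4, 6, 8, 3], r−c [-1, -5, -2, 3, -4, 2, 1, 0, 6], r+c [3, 9, 8, 5, 14, 10, 13, 16, 12] are all distinct, so no two queens attack.

(1,2) (2,7) (3,5) (4,1) (5,9) (6,4) (7,6) (8,8) (9,3)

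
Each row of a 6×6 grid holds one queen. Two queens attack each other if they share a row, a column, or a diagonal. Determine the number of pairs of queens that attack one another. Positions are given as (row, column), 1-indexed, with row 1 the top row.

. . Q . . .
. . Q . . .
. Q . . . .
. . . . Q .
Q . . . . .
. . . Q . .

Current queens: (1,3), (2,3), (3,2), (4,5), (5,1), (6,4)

3

Same column: (1,3)–(2,3) (column 3).
Same diagonal: (2,3)–(3,2) (|2−3| = |3−2| = 1); (2,3)–(4,5) (|2−4| = |3−5| = 2).
Total attacking pairs: 3.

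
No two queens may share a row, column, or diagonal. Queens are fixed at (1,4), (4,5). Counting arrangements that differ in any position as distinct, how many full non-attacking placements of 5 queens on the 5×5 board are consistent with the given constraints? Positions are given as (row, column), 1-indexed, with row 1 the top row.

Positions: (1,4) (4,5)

1

Branch on row 2: col 1 → 1; col 2 → 0.
Sum: 1 + 0 = 1.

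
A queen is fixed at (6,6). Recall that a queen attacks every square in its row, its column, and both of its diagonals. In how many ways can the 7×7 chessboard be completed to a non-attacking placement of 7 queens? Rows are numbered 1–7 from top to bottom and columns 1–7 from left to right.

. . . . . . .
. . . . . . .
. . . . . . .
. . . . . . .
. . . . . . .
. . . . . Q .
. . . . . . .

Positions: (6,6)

Branch on row 1: col 2 → 1; col 3 → 1; col 4 → 0; col 5 → 1; col 7 → 1.
Sum: 1 + 1 + 0 + 1 + 1 = 4.

4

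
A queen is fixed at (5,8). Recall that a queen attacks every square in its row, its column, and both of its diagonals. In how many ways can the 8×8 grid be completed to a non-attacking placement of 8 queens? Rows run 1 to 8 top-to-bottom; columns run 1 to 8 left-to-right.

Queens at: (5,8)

Branch on row 1: col 1 → 1; col 2 → 1; col 3 → 4; col 5 → 5; col 6 → 4; col 7 → 3.
Sum: 1 + 1 + 4 + 5 + 4 + 3 = 18.

18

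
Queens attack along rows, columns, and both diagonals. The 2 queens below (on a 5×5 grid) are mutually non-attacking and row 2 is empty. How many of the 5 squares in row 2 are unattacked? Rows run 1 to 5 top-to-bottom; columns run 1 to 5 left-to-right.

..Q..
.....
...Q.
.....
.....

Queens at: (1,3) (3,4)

1

(1,3) attacks row 2 at column 3 and diagonals 2, 4.
(3,4) attacks row 2 at column 4 and diagonals 3, 5.
Attacked columns: {2, 3, 4, 5}. Safe: {1}.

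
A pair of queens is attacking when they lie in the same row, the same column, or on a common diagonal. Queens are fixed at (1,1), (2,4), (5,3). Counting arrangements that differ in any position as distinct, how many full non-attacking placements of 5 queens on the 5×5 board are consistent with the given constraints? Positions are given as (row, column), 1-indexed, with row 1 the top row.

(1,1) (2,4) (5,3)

1

Branch on row 3: col 2 → 1.
Sum: 1 = 1.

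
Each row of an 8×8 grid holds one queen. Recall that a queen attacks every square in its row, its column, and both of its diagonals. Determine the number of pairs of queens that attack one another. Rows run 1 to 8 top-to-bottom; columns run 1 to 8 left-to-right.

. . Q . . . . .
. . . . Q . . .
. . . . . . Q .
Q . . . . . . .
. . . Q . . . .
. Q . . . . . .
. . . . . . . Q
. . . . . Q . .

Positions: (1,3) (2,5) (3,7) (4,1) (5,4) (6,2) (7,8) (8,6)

All columns are distinct and no two queens satisfy |Δrow| = |Δcol|, so no pair attacks.

0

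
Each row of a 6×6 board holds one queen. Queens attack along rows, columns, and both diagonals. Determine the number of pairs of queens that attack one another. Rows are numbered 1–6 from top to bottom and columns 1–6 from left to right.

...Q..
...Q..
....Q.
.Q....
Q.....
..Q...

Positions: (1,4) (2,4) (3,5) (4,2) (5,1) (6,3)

Same column: (1,4)–(2,4) (column 4).
Same diagonal: (2,4)–(3,5) (|2−3| = |4−5| = 1); (2,4)–(4,2) (|2−4| = |4−2| = 2); (2,4)–(5,1) (|2−5| = |4−1| = 3); (4,2)–(5,1) (|4−5| = |2−1| = 1).
Total attacking pairs: 5.

5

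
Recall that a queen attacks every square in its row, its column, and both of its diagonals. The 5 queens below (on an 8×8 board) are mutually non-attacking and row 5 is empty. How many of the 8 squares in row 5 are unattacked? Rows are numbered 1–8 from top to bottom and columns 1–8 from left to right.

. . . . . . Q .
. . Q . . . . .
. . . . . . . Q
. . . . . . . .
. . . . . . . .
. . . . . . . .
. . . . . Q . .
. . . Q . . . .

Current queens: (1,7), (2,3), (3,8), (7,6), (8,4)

2

(1,7) attacks row 5 at column 7 and diagonals 3.
(2,3) attacks row 5 at column 3 and diagonals 6.
(3,8) attacks row 5 at column 8 and diagonals 6.
(7,6) attacks row 5 at column 6 and diagonals 4, 8.
(8,4) attacks row 5 at column 4 and diagonals 1, 7.
Attacked columns: {1, 3, 4, 6, 7, 8}. Safe: {2, 5}.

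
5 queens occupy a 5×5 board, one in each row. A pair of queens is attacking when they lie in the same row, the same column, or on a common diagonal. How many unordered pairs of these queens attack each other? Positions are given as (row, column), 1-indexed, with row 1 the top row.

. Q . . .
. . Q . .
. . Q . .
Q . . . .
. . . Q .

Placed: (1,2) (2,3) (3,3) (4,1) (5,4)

Same column: (2,3)–(3,3) (column 3).
Same diagonal: (1,2)–(2,3) (|1−2| = |2−3| = 1); (2,3)–(4,1) (|2−4| = |3−1| = 2).
Total attacking pairs: 3.

3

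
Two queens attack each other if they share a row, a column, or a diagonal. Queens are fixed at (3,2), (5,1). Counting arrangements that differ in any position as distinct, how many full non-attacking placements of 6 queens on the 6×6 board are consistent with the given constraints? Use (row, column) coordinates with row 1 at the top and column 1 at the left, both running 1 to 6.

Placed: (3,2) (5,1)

Branch on row 1: col 3 → 1; col 6 → 0.
Sum: 1 + 0 = 1.

1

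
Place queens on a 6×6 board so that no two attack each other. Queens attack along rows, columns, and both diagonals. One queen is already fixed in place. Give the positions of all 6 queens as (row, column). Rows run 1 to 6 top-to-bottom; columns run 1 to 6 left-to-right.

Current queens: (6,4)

(1,3) (2,6) (3,2) (4,5) (5,1) (6,4)

Row 1: attacked by (6,4)→{4}. Safe: 1, 2, 3, 5, 6. Place at column 3.
Row 2: attacked by (1,3)→{2,3,4}; (6,4)→{4}. Safe: 1, 5, 6. Place at column 6.
Row 3: attacked by (1,3)→{1,3,5}; (2,6)→{5,6}; (6,4)→{1,4}. Safe: 2. Place at column 2.
Row 4: attacked by (1,3)→{3,6}; (2,6)→{4,6}; (3,2)→{1,2,3}; (6,4)→{2,4,6}. Safe: 5. Place at column 5.
Row 5: attacked by (1,3)→{3}; (2,6)→{3,6}; (3,2)→{2,4}; (4,5)→{4,5,6}; (6,4)→{3,4,5}. Safe: 1. Place at column 1.
Columns [3, 6, 2, 5, 1, 4], r−c [-2, -4, 1, -1, 4, 2], r+c [4, 8, 5, 9, 6, 10] are all distinct, so no two queens attack.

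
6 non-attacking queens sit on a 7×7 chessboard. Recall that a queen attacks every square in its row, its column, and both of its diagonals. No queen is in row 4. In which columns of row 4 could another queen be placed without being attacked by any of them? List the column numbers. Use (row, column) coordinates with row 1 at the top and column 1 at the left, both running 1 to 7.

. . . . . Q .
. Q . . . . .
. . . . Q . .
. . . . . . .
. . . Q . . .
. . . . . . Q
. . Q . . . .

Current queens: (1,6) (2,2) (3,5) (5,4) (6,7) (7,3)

(1,6) attacks row 4 at column 6 and diagonals 3.
(2,2) attacks row 4 at column 2 and diagonals 4.
(3,5) attacks row 4 at column 5 and diagonals 4, 6.
(5,4) attacks row 4 at column 4 and diagonals 3, 5.
(6,7) attacks row 4 at column 7 and diagonals 5.
(7,3) attacks row 4 at column 3 and diagonals 6.
Attacked columns: {2, 3, 4, 5, 6, 7}. Safe: {1}.

columns 1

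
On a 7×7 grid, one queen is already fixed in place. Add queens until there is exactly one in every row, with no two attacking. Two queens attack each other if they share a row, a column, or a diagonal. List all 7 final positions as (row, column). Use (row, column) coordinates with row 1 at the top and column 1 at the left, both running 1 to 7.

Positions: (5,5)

Row 1: attacked by (5,5)→{1,5}. Safe: 2, 3, 4, 6, 7. Place at column 3.
Row 2: attacked by (1,3)→{2,3,4}; (5,5)→{2,5}. Safe: 1, 6, 7. Place at column 1.
Row 3: attacked by (1,3)→{1,3,5}; (2,1)→{1,2}; (5,5)→{3,5,7}. Safe: 4, 6. Place at column 6.
Row 4: attacked by (1,3)→{3,6}; (2,1)→{1,3}; (3,6)→{5,6,7}; (5,5)→{4,5,6}. Safe: 2. Place at column 2.
Row 6: attacked by (1,3)→{3}; (2,1)→{1,5}; (3,6)→{3,6}; (4,2)→{2,4}; (5,5)→{4,5,6}. Safe: 7. Place at column 7.
Row 7: attacked by (1,3)→{3}; (2,1)→{1,6}; (3,6)→{2,6}; (4,2)→{2,5}; (5,5)→{3,5,7}; (6,7)→{6,7}. Safe: 4. Place at column 4.
Columns [3, 1, 6, 2, 5, 7, 4], r−c [-2, 1, -3, 2, 0, -1, 3], r+c [4, 3, 9, 6, 10, 13, 11] are all distinct, so no two queens attack.

(1,3) (2,1) (3,6) (4,2) (5,5) (6,7) (7,4)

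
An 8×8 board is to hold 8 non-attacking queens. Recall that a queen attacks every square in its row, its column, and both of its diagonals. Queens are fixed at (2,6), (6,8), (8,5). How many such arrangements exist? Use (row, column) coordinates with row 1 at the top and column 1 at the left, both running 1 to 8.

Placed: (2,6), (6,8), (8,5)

Branch on row 1: col 1 → 0; col 2 → 1; col 4 → 0.
Sum: 0 + 1 + 0 = 1.

1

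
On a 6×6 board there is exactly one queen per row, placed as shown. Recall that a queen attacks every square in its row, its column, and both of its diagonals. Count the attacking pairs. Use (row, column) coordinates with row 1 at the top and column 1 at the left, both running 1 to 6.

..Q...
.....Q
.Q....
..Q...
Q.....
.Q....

5

Same column: (1,3)–(4,3) (column 3); (3,2)–(6,2) (column 2).
Same diagonal: (2,6)–(6,2) (|2−6| = |6−2| = 4); (3,2)–(4,3) (|3−4| = |2−3| = 1); (5,1)–(6,2) (|5−6| = |1−2| = 1).
Total attacking pairs: 5.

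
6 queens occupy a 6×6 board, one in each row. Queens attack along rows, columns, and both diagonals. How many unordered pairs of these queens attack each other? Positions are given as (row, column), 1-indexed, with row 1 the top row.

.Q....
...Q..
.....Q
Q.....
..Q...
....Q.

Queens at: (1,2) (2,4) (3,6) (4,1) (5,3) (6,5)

All columns are distinct and no two queens satisfy |Δrow| = |Δcol|, so no pair attacks.

0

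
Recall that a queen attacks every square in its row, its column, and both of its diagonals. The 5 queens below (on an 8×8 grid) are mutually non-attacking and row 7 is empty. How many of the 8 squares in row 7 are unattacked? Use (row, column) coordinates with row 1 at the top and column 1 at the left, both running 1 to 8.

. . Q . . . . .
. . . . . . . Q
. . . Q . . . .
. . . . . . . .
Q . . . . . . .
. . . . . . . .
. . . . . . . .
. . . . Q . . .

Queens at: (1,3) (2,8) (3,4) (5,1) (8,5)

2

(1,3) attacks row 7 at column 3.
(2,8) attacks row 7 at column 8 and diagonals 3.
(3,4) attacks row 7 at column 4 and diagonals 8.
(5,1) attacks row 7 at column 1 and diagonals 3.
(8,5) attacks row 7 at column 5 and diagonals 4, 6.
Attacked columns: {1, 3, 4, 5, 6, 8}. Safe: {2, 7}.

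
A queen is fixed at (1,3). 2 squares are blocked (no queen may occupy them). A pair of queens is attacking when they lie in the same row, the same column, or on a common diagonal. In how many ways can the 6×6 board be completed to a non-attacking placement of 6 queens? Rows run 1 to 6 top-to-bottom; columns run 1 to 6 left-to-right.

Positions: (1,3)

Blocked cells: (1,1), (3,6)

Branch on row 2: col 1 → 0; col 5 → 0; col 6 → 1.
Sum: 0 + 0 + 1 = 1.

1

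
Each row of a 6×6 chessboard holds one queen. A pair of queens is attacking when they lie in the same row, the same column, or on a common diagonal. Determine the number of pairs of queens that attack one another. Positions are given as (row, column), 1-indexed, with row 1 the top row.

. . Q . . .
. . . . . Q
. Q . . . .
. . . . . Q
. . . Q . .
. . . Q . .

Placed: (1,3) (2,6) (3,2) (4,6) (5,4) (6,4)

5

Same column: (2,6)–(4,6) (column 6); (5,4)–(6,4) (column 4).
Same diagonal: (1,3)–(4,6) (|1−4| = |3−6| = 3); (3,2)–(5,4) (|3−5| = |2−4| = 2); (4,6)–(6,4) (|4−6| = |6−4| = 2).
Total attacking pairs: 5.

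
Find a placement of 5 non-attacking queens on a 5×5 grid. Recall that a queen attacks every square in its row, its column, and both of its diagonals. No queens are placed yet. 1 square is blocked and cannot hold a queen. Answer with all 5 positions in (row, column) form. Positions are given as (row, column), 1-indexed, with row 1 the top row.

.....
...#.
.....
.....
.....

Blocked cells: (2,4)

(1,3) (2,5) (3,2) (4,4) (5,1)

Row 1: Safe: 1, 2, 3, 4, 5. Place at column 3.
Row 2: attacked by (1,3)→{2,3,4}. Blocked: 4. Safe: 1, 5. Place at column 5.
Row 3: attacked by (1,3)→{1,3,5}; (2,5)→{4,5}. Safe: 2. Place at column 2.
Row 4: attacked by (1,3)→{3}; (2,5)→{3,5}; (3,2)→{1,2,3}. Safe: 4. Place at column 4.
Row 5: attacked by (1,3)→{3}; (2,5)→{2,5}; (3,2)→{2,4}; (4,4)→{3,4,5}. Safe: 1. Place at column 1.
Columns [3, 5, 2, 4, 1], r−c [-2, -3, 1, 0, 4], r+c [4, 7, 5, 8, 6] are all distinct, so no two queens attack.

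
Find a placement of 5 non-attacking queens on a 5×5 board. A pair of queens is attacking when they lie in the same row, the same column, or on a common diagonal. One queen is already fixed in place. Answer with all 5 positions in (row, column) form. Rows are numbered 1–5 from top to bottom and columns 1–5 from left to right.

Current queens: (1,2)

(1,2) (2,5) (3,3) (4,1) (5,4)

Row 2: attacked by (1,2)→{1,2,3}. Safe: 4, 5. Place at column 5.
Row 3: attacked by (1,2)→{2,4}; (2,5)→{4,5}. Safe: 1, 3. Place at column 3.
Row 4: attacked by (1,2)→{2,5}; (2,5)→{3,5}; (3,3)→{2,3,4}. Safe: 1. Place at column 1.
Row 5: attacked by (1,2)→{2}; (2,5)→{2,5}; (3,3)→{1,3,5}; (4,1)→{1,2}. Safe: 4. Place at column 4.
Columns [2, 5, 3, 1, 4], r−c [-1, -3, 0, 3, 1], r+c [3, 7, 6, 5, 9] are all distinct, so no two queens attack.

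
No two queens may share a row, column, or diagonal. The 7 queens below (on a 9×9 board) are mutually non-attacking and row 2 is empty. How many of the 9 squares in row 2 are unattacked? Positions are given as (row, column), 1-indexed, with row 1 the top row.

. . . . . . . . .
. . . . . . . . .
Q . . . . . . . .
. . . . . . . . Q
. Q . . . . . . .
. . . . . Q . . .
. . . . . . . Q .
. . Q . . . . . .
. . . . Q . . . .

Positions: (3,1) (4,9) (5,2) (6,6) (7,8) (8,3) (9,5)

1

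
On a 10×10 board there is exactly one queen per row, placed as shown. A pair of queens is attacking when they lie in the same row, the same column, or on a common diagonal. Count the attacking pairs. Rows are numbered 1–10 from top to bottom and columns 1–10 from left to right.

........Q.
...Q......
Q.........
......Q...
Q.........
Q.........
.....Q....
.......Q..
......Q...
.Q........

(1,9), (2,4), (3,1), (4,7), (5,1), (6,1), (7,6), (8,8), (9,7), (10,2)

Same column: (3,1)–(5,1) (column 1); (3,1)–(6,1) (column 1); (4,7)–(9,7) (column 7); (5,1)–(6,1) (column 1).
Same diagonal: (2,4)–(5,1) (|2−5| = |4−1| = 3); (3,1)–(9,7) (|3−9| = |1−7| = 6); (8,8)–(9,7) (|8−9| = |8−7| = 1).
Total attacking pairs: 7.

7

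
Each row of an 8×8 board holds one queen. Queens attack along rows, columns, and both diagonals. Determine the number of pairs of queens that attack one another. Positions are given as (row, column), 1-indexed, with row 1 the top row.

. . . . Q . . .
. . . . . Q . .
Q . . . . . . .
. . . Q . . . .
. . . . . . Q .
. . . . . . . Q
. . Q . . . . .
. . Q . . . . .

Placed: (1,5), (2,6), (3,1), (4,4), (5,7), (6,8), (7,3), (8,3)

4

Same column: (7,3)–(8,3) (column 3).
Same diagonal: (1,5)–(2,6) (|1−2| = |5−6| = 1); (2,6)–(4,4) (|2−4| = |6−4| = 2); (5,7)–(6,8) (|5−6| = |7−8| = 1).
Total attacking pairs: 4.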